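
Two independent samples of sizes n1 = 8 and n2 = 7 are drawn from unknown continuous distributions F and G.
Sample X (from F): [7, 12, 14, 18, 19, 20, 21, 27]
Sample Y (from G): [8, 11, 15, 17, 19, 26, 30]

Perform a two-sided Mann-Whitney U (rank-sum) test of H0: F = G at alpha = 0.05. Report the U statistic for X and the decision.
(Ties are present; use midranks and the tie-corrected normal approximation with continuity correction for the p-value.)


Step 1: Combine and sort all 15 observations; assign midranks.
sorted (value, group): (7,X), (8,Y), (11,Y), (12,X), (14,X), (15,Y), (17,Y), (18,X), (19,X), (19,Y), (20,X), (21,X), (26,Y), (27,X), (30,Y)
ranks: 7->1, 8->2, 11->3, 12->4, 14->5, 15->6, 17->7, 18->8, 19->9.5, 19->9.5, 20->11, 21->12, 26->13, 27->14, 30->15
Step 2: Rank sum for X: R1 = 1 + 4 + 5 + 8 + 9.5 + 11 + 12 + 14 = 64.5.
Step 3: U_X = R1 - n1(n1+1)/2 = 64.5 - 8*9/2 = 64.5 - 36 = 28.5.
       U_Y = n1*n2 - U_X = 56 - 28.5 = 27.5.
Step 4: Ties are present, so use the tie-corrected normal approximation (with continuity correction) for the p-value.
Step 5: p-value = 1.000000; compare to alpha = 0.05. fail to reject H0.

U_X = 28.5, p = 1.000000, fail to reject H0 at alpha = 0.05.


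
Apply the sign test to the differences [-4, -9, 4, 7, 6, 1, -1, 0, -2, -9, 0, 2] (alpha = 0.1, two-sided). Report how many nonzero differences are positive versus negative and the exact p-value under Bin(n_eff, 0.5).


Step 1: Discard zero differences. Original n = 12; n_eff = number of nonzero differences = 10.
Nonzero differences (with sign): -4, -9, +4, +7, +6, +1, -1, -2, -9, +2
Step 2: Count signs: positive = 5, negative = 5.
Step 3: Under H0: P(positive) = 0.5, so the number of positives S ~ Bin(10, 0.5).
Step 4: Two-sided exact p-value = sum of Bin(10,0.5) probabilities at or below the observed probability = 1.000000.
Step 5: alpha = 0.1. fail to reject H0.

n_eff = 10, pos = 5, neg = 5, p = 1.000000, fail to reject H0.


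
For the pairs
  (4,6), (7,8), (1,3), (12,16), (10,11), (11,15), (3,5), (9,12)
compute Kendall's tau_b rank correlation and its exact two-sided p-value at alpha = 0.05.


Step 1: Enumerate the 28 unordered pairs (i,j) with i<j and classify each by sign(x_j-x_i) * sign(y_j-y_i).
  (1,2):dx=+3,dy=+2->C; (1,3):dx=-3,dy=-3->C; (1,4):dx=+8,dy=+10->C; (1,5):dx=+6,dy=+5->C
  (1,6):dx=+7,dy=+9->C; (1,7):dx=-1,dy=-1->C; (1,8):dx=+5,dy=+6->C; (2,3):dx=-6,dy=-5->C
  (2,4):dx=+5,dy=+8->C; (2,5):dx=+3,dy=+3->C; (2,6):dx=+4,dy=+7->C; (2,7):dx=-4,dy=-3->C
  (2,8):dx=+2,dy=+4->C; (3,4):dx=+11,dy=+13->C; (3,5):dx=+9,dy=+8->C; (3,6):dx=+10,dy=+12->C
  (3,7):dx=+2,dy=+2->C; (3,8):dx=+8,dy=+9->C; (4,5):dx=-2,dy=-5->C; (4,6):dx=-1,dy=-1->C
  (4,7):dx=-9,dy=-11->C; (4,8):dx=-3,dy=-4->C; (5,6):dx=+1,dy=+4->C; (5,7):dx=-7,dy=-6->C
  (5,8):dx=-1,dy=+1->D; (6,7):dx=-8,dy=-10->C; (6,8):dx=-2,dy=-3->C; (7,8):dx=+6,dy=+7->C
Step 2: C = 27, D = 1, total pairs = 28.
Step 3: tau = (C - D)/(n(n-1)/2) = (27 - 1)/28 = 0.928571.
Step 4: Exact two-sided p-value (enumerate n! = 40320 permutations of y under H0): p = 0.000397.
Step 5: alpha = 0.05. reject H0.

tau_b = 0.9286 (C=27, D=1), p = 0.000397, reject H0.


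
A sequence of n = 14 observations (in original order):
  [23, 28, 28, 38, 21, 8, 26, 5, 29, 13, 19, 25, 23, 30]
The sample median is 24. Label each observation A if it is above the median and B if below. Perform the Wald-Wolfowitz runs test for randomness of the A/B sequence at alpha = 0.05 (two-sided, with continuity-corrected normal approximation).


Step 1: Compute median = 24; label A = above, B = below.
Labels in order: BAAABBABABBABA  (n_A = 7, n_B = 7)
Step 2: Count runs R = 10.
Step 3: Under H0 (random ordering), E[R] = 2*n_A*n_B/(n_A+n_B) + 1 = 2*7*7/14 + 1 = 8.0000.
        Var[R] = 2*n_A*n_B*(2*n_A*n_B - n_A - n_B) / ((n_A+n_B)^2 * (n_A+n_B-1)) = 8232/2548 = 3.2308.
        SD[R] = 1.7974.
Step 4: Continuity-corrected z = (R - 0.5 - E[R]) / SD[R] = (10 - 0.5 - 8.0000) / 1.7974 = 0.8345.
Step 5: Two-sided p-value via normal approximation = 2*(1 - Phi(|z|)) = 0.403986.
Step 6: alpha = 0.05. fail to reject H0.

R = 10, z = 0.8345, p = 0.403986, fail to reject H0.


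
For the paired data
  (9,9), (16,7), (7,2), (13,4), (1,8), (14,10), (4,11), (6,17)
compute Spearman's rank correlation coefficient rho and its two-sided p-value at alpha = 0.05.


Step 1: Rank x and y separately (midranks; no ties here).
rank(x): 9->5, 16->8, 7->4, 13->6, 1->1, 14->7, 4->2, 6->3
rank(y): 9->5, 7->3, 2->1, 4->2, 8->4, 10->6, 11->7, 17->8
Step 2: d_i = R_x(i) - R_y(i); compute d_i^2.
  (5-5)^2=0, (8-3)^2=25, (4-1)^2=9, (6-2)^2=16, (1-4)^2=9, (7-6)^2=1, (2-7)^2=25, (3-8)^2=25
sum(d^2) = 110.
Step 3: rho = 1 - 6*110 / (8*(8^2 - 1)) = 1 - 660/504 = -0.309524.
Step 4: Under H0, t = rho * sqrt((n-2)/(1-rho^2)) = -0.7973 ~ t(6).
Step 5: Two-sided p-value from the t-distribution with 6 df = 0.455645.
Step 6: alpha = 0.05. fail to reject H0.

rho = -0.3095, p = 0.455645, fail to reject H0 at alpha = 0.05.


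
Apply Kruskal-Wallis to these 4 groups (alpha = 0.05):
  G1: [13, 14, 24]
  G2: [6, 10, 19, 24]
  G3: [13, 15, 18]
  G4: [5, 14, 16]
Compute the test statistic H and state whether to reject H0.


Step 1: Combine all N = 13 observations and assign midranks.
sorted (value, group, rank): (5,G4,1), (6,G2,2), (10,G2,3), (13,G1,4.5), (13,G3,4.5), (14,G1,6.5), (14,G4,6.5), (15,G3,8), (16,G4,9), (18,G3,10), (19,G2,11), (24,G1,12.5), (24,G2,12.5)
Step 2: Sum ranks within each group.
R_1 = 23.5 (n_1 = 3)
R_2 = 28.5 (n_2 = 4)
R_3 = 22.5 (n_3 = 3)
R_4 = 16.5 (n_4 = 3)
Step 3: H = 12/(N(N+1)) * sum(R_i^2/n_i) - 3(N+1)
     = 12/(13*14) * (23.5^2/3 + 28.5^2/4 + 22.5^2/3 + 16.5^2/3) - 3*14
     = 0.065934 * 646.646 - 42
     = 0.635989.
Step 4: Ties present; correction factor C = 1 - 18/(13^3 - 13) = 0.991758. Corrected H = 0.635989 / 0.991758 = 0.641274.
Step 5: Under H0, H ~ chi^2(3); p-value = 0.886922.
Step 6: alpha = 0.05. fail to reject H0.

H = 0.6413, df = 3, p = 0.886922, fail to reject H0.


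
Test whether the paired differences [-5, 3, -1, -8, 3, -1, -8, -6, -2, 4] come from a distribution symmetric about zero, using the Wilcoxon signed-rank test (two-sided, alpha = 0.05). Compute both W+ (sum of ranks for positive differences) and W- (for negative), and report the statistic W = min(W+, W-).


Step 1: Drop any zero differences (none here) and take |d_i|.
|d| = [5, 3, 1, 8, 3, 1, 8, 6, 2, 4]
Step 2: Midrank |d_i| (ties get averaged ranks).
ranks: |5|->7, |3|->4.5, |1|->1.5, |8|->9.5, |3|->4.5, |1|->1.5, |8|->9.5, |6|->8, |2|->3, |4|->6
Step 3: Attach original signs; sum ranks with positive sign and with negative sign.
W+ = 4.5 + 4.5 + 6 = 15
W- = 7 + 1.5 + 9.5 + 1.5 + 9.5 + 8 + 3 = 40
(Check: W+ + W- = 55 should equal n(n+1)/2 = 55.)
Step 4: Test statistic W = min(W+, W-) = 15.
Step 5: Ties in |d|, so use the tie-corrected normal approximation.
        E[W] = n(n+1)/4 = 10*11/4 = 27.5.
        Tie groups: |d|=1 (t=2), |d|=3 (t=2), |d|=8 (t=2); sum(t^3 - t) = 18.
        Var[W] = n(n+1)(2n+1)/24 - sum(t^3-t)/48 = 2310/24 - 18/48 = 95.875.
        z = (W - E[W]) / sqrt(Var[W]) = (15 - 27.5) / 9.7916 = -1.2766.
        Two-sided p = 2*Phi(z) = 0.201741.
Step 6: alpha = 0.05. fail to reject H0.

W+ = 15, W- = 40, W = min = 15, p = 0.201741, fail to reject H0.


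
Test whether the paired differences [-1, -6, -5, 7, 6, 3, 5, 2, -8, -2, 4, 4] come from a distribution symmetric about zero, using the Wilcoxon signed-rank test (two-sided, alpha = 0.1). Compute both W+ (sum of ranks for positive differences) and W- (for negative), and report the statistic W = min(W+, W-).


Step 1: Drop any zero differences (none here) and take |d_i|.
|d| = [1, 6, 5, 7, 6, 3, 5, 2, 8, 2, 4, 4]
Step 2: Midrank |d_i| (ties get averaged ranks).
ranks: |1|->1, |6|->9.5, |5|->7.5, |7|->11, |6|->9.5, |3|->4, |5|->7.5, |2|->2.5, |8|->12, |2|->2.5, |4|->5.5, |4|->5.5
Step 3: Attach original signs; sum ranks with positive sign and with negative sign.
W+ = 11 + 9.5 + 4 + 7.5 + 2.5 + 5.5 + 5.5 = 45.5
W- = 1 + 9.5 + 7.5 + 12 + 2.5 = 32.5
(Check: W+ + W- = 78 should equal n(n+1)/2 = 78.)
Step 4: Test statistic W = min(W+, W-) = 32.5.
Step 5: Ties in |d|, so use the tie-corrected normal approximation.
        E[W] = n(n+1)/4 = 12*13/4 = 39.
        Tie groups: |d|=2 (t=2), |d|=4 (t=2), |d|=5 (t=2), |d|=6 (t=2); sum(t^3 - t) = 24.
        Var[W] = n(n+1)(2n+1)/24 - sum(t^3-t)/48 = 3900/24 - 24/48 = 162.
        z = (W - E[W]) / sqrt(Var[W]) = (32.5 - 39) / 12.7279 = -0.5107.
        Two-sided p = 2*Phi(z) = 0.609569.
Step 6: alpha = 0.1. fail to reject H0.

W+ = 45.5, W- = 32.5, W = min = 32.5, p = 0.609569, fail to reject H0.


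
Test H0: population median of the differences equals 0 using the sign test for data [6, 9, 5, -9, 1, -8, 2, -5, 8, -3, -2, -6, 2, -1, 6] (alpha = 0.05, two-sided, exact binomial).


Step 1: Discard zero differences. Original n = 15; n_eff = number of nonzero differences = 15.
Nonzero differences (with sign): +6, +9, +5, -9, +1, -8, +2, -5, +8, -3, -2, -6, +2, -1, +6
Step 2: Count signs: positive = 8, negative = 7.
Step 3: Under H0: P(positive) = 0.5, so the number of positives S ~ Bin(15, 0.5).
Step 4: Two-sided exact p-value = sum of Bin(15,0.5) probabilities at or below the observed probability = 1.000000.
Step 5: alpha = 0.05. fail to reject H0.

n_eff = 15, pos = 8, neg = 7, p = 1.000000, fail to reject H0.


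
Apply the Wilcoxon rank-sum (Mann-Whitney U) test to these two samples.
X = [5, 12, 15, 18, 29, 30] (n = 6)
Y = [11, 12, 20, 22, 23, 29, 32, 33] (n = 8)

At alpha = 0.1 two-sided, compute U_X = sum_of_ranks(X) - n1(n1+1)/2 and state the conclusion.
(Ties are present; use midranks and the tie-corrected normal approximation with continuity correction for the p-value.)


Step 1: Combine and sort all 14 observations; assign midranks.
sorted (value, group): (5,X), (11,Y), (12,X), (12,Y), (15,X), (18,X), (20,Y), (22,Y), (23,Y), (29,X), (29,Y), (30,X), (32,Y), (33,Y)
ranks: 5->1, 11->2, 12->3.5, 12->3.5, 15->5, 18->6, 20->7, 22->8, 23->9, 29->10.5, 29->10.5, 30->12, 32->13, 33->14
Step 2: Rank sum for X: R1 = 1 + 3.5 + 5 + 6 + 10.5 + 12 = 38.
Step 3: U_X = R1 - n1(n1+1)/2 = 38 - 6*7/2 = 38 - 21 = 17.
       U_Y = n1*n2 - U_X = 48 - 17 = 31.
Step 4: Ties are present, so use the tie-corrected normal approximation (with continuity correction) for the p-value.
Step 5: p-value = 0.400350; compare to alpha = 0.1. fail to reject H0.

U_X = 17, p = 0.400350, fail to reject H0 at alpha = 0.1.


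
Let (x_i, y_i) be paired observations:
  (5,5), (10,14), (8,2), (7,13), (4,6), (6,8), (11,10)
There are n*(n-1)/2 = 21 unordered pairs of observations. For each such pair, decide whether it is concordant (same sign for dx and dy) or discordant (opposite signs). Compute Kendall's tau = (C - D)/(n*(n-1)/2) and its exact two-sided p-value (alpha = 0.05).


Step 1: Enumerate the 21 unordered pairs (i,j) with i<j and classify each by sign(x_j-x_i) * sign(y_j-y_i).
  (1,2):dx=+5,dy=+9->C; (1,3):dx=+3,dy=-3->D; (1,4):dx=+2,dy=+8->C; (1,5):dx=-1,dy=+1->D
  (1,6):dx=+1,dy=+3->C; (1,7):dx=+6,dy=+5->C; (2,3):dx=-2,dy=-12->C; (2,4):dx=-3,dy=-1->C
  (2,5):dx=-6,dy=-8->C; (2,6):dx=-4,dy=-6->C; (2,7):dx=+1,dy=-4->D; (3,4):dx=-1,dy=+11->D
  (3,5):dx=-4,dy=+4->D; (3,6):dx=-2,dy=+6->D; (3,7):dx=+3,dy=+8->C; (4,5):dx=-3,dy=-7->C
  (4,6):dx=-1,dy=-5->C; (4,7):dx=+4,dy=-3->D; (5,6):dx=+2,dy=+2->C; (5,7):dx=+7,dy=+4->C
  (6,7):dx=+5,dy=+2->C
Step 2: C = 14, D = 7, total pairs = 21.
Step 3: tau = (C - D)/(n(n-1)/2) = (14 - 7)/21 = 0.333333.
Step 4: Exact two-sided p-value (enumerate n! = 5040 permutations of y under H0): p = 0.381349.
Step 5: alpha = 0.05. fail to reject H0.

tau_b = 0.3333 (C=14, D=7), p = 0.381349, fail to reject H0.


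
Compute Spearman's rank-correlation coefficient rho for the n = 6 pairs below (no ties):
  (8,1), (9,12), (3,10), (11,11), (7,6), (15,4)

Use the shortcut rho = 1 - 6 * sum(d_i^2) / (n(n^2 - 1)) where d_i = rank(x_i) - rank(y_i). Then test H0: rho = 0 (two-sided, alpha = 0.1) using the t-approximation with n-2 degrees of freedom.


Step 1: Rank x and y separately (midranks; no ties here).
rank(x): 8->3, 9->4, 3->1, 11->5, 7->2, 15->6
rank(y): 1->1, 12->6, 10->4, 11->5, 6->3, 4->2
Step 2: d_i = R_x(i) - R_y(i); compute d_i^2.
  (3-1)^2=4, (4-6)^2=4, (1-4)^2=9, (5-5)^2=0, (2-3)^2=1, (6-2)^2=16
sum(d^2) = 34.
Step 3: rho = 1 - 6*34 / (6*(6^2 - 1)) = 1 - 204/210 = 0.028571.
Step 4: Under H0, t = rho * sqrt((n-2)/(1-rho^2)) = 0.0572 ~ t(4).
Step 5: Two-sided p-value from the t-distribution with 4 df = 0.957155.
Step 6: alpha = 0.1. fail to reject H0.

rho = 0.0286, p = 0.957155, fail to reject H0 at alpha = 0.1.


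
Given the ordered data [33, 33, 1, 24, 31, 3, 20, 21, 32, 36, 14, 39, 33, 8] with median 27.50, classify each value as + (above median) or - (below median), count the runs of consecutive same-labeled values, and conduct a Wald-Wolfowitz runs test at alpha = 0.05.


Step 1: Compute median = 27.50; label A = above, B = below.
Labels in order: AABBABBBAABAAB  (n_A = 7, n_B = 7)
Step 2: Count runs R = 8.
Step 3: Under H0 (random ordering), E[R] = 2*n_A*n_B/(n_A+n_B) + 1 = 2*7*7/14 + 1 = 8.0000.
        Var[R] = 2*n_A*n_B*(2*n_A*n_B - n_A - n_B) / ((n_A+n_B)^2 * (n_A+n_B-1)) = 8232/2548 = 3.2308.
        SD[R] = 1.7974.
Step 4: R = E[R], so z = 0 with no continuity correction.
Step 5: Two-sided p-value via normal approximation = 2*(1 - Phi(|z|)) = 1.000000.
Step 6: alpha = 0.05. fail to reject H0.

R = 8, z = 0.0000, p = 1.000000, fail to reject H0.


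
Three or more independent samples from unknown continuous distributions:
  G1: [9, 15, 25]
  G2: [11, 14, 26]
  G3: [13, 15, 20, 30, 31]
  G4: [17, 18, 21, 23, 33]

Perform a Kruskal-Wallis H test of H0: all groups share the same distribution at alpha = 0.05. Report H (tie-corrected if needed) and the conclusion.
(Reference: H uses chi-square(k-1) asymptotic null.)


Step 1: Combine all N = 16 observations and assign midranks.
sorted (value, group, rank): (9,G1,1), (11,G2,2), (13,G3,3), (14,G2,4), (15,G1,5.5), (15,G3,5.5), (17,G4,7), (18,G4,8), (20,G3,9), (21,G4,10), (23,G4,11), (25,G1,12), (26,G2,13), (30,G3,14), (31,G3,15), (33,G4,16)
Step 2: Sum ranks within each group.
R_1 = 18.5 (n_1 = 3)
R_2 = 19 (n_2 = 3)
R_3 = 46.5 (n_3 = 5)
R_4 = 52 (n_4 = 5)
Step 3: H = 12/(N(N+1)) * sum(R_i^2/n_i) - 3(N+1)
     = 12/(16*17) * (18.5^2/3 + 19^2/3 + 46.5^2/5 + 52^2/5) - 3*17
     = 0.044118 * 1207.67 - 51
     = 2.279412.
Step 4: Ties present; correction factor C = 1 - 6/(16^3 - 16) = 0.998529. Corrected H = 2.279412 / 0.998529 = 2.282769.
Step 5: Under H0, H ~ chi^2(3); p-value = 0.515830.
Step 6: alpha = 0.05. fail to reject H0.

H = 2.2828, df = 3, p = 0.515830, fail to reject H0.


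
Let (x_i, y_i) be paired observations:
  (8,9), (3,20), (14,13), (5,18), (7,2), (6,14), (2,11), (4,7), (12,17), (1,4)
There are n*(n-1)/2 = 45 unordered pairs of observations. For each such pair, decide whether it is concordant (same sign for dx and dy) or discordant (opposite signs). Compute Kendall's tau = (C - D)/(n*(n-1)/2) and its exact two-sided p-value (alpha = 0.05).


Step 1: Enumerate the 45 unordered pairs (i,j) with i<j and classify each by sign(x_j-x_i) * sign(y_j-y_i).
  (1,2):dx=-5,dy=+11->D; (1,3):dx=+6,dy=+4->C; (1,4):dx=-3,dy=+9->D; (1,5):dx=-1,dy=-7->C
  (1,6):dx=-2,dy=+5->D; (1,7):dx=-6,dy=+2->D; (1,8):dx=-4,dy=-2->C; (1,9):dx=+4,dy=+8->C
  (1,10):dx=-7,dy=-5->C; (2,3):dx=+11,dy=-7->D; (2,4):dx=+2,dy=-2->D; (2,5):dx=+4,dy=-18->D
  (2,6):dx=+3,dy=-6->D; (2,7):dx=-1,dy=-9->C; (2,8):dx=+1,dy=-13->D; (2,9):dx=+9,dy=-3->D
  (2,10):dx=-2,dy=-16->C; (3,4):dx=-9,dy=+5->D; (3,5):dx=-7,dy=-11->C; (3,6):dx=-8,dy=+1->D
  (3,7):dx=-12,dy=-2->C; (3,8):dx=-10,dy=-6->C; (3,9):dx=-2,dy=+4->D; (3,10):dx=-13,dy=-9->C
  (4,5):dx=+2,dy=-16->D; (4,6):dx=+1,dy=-4->D; (4,7):dx=-3,dy=-7->C; (4,8):dx=-1,dy=-11->C
  (4,9):dx=+7,dy=-1->D; (4,10):dx=-4,dy=-14->C; (5,6):dx=-1,dy=+12->D; (5,7):dx=-5,dy=+9->D
  (5,8):dx=-3,dy=+5->D; (5,9):dx=+5,dy=+15->C; (5,10):dx=-6,dy=+2->D; (6,7):dx=-4,dy=-3->C
  (6,8):dx=-2,dy=-7->C; (6,9):dx=+6,dy=+3->C; (6,10):dx=-5,dy=-10->C; (7,8):dx=+2,dy=-4->D
  (7,9):dx=+10,dy=+6->C; (7,10):dx=-1,dy=-7->C; (8,9):dx=+8,dy=+10->C; (8,10):dx=-3,dy=-3->C
  (9,10):dx=-11,dy=-13->C
Step 2: C = 24, D = 21, total pairs = 45.
Step 3: tau = (C - D)/(n(n-1)/2) = (24 - 21)/45 = 0.066667.
Step 4: Exact two-sided p-value (enumerate n! = 3628800 permutations of y under H0): p = 0.861801.
Step 5: alpha = 0.05. fail to reject H0.

tau_b = 0.0667 (C=24, D=21), p = 0.861801, fail to reject H0.


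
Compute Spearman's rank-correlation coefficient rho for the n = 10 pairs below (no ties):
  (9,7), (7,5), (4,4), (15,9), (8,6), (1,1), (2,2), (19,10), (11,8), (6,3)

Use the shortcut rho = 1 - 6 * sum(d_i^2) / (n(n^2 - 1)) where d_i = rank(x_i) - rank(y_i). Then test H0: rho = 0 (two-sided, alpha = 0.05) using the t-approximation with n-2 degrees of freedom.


Step 1: Rank x and y separately (midranks; no ties here).
rank(x): 9->7, 7->5, 4->3, 15->9, 8->6, 1->1, 2->2, 19->10, 11->8, 6->4
rank(y): 7->7, 5->5, 4->4, 9->9, 6->6, 1->1, 2->2, 10->10, 8->8, 3->3
Step 2: d_i = R_x(i) - R_y(i); compute d_i^2.
  (7-7)^2=0, (5-5)^2=0, (3-4)^2=1, (9-9)^2=0, (6-6)^2=0, (1-1)^2=0, (2-2)^2=0, (10-10)^2=0, (8-8)^2=0, (4-3)^2=1
sum(d^2) = 2.
Step 3: rho = 1 - 6*2 / (10*(10^2 - 1)) = 1 - 12/990 = 0.987879.
Step 4: Under H0, t = rho * sqrt((n-2)/(1-rho^2)) = 18.0003 ~ t(8).
Step 5: Two-sided p-value from the t-distribution with 8 df = 0.000000.
Step 6: alpha = 0.05. reject H0.

rho = 0.9879, p = 0.000000, reject H0 at alpha = 0.05.


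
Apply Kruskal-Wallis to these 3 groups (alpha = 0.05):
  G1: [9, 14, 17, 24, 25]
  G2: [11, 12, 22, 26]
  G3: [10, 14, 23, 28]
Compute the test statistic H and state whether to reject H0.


Step 1: Combine all N = 13 observations and assign midranks.
sorted (value, group, rank): (9,G1,1), (10,G3,2), (11,G2,3), (12,G2,4), (14,G1,5.5), (14,G3,5.5), (17,G1,7), (22,G2,8), (23,G3,9), (24,G1,10), (25,G1,11), (26,G2,12), (28,G3,13)
Step 2: Sum ranks within each group.
R_1 = 34.5 (n_1 = 5)
R_2 = 27 (n_2 = 4)
R_3 = 29.5 (n_3 = 4)
Step 3: H = 12/(N(N+1)) * sum(R_i^2/n_i) - 3(N+1)
     = 12/(13*14) * (34.5^2/5 + 27^2/4 + 29.5^2/4) - 3*14
     = 0.065934 * 637.862 - 42
     = 0.056868.
Step 4: Ties present; correction factor C = 1 - 6/(13^3 - 13) = 0.997253. Corrected H = 0.056868 / 0.997253 = 0.057025.
Step 5: Under H0, H ~ chi^2(2); p-value = 0.971890.
Step 6: alpha = 0.05. fail to reject H0.

H = 0.0570, df = 2, p = 0.971890, fail to reject H0.


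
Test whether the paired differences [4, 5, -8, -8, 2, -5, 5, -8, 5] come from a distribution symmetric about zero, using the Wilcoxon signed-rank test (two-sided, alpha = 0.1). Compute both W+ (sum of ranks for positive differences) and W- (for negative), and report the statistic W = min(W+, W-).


Step 1: Drop any zero differences (none here) and take |d_i|.
|d| = [4, 5, 8, 8, 2, 5, 5, 8, 5]
Step 2: Midrank |d_i| (ties get averaged ranks).
ranks: |4|->2, |5|->4.5, |8|->8, |8|->8, |2|->1, |5|->4.5, |5|->4.5, |8|->8, |5|->4.5
Step 3: Attach original signs; sum ranks with positive sign and with negative sign.
W+ = 2 + 4.5 + 1 + 4.5 + 4.5 = 16.5
W- = 8 + 8 + 4.5 + 8 = 28.5
(Check: W+ + W- = 45 should equal n(n+1)/2 = 45.)
Step 4: Test statistic W = min(W+, W-) = 16.5.
Step 5: Ties in |d|, so use the tie-corrected normal approximation.
        E[W] = n(n+1)/4 = 9*10/4 = 22.5.
        Tie groups: |d|=5 (t=4), |d|=8 (t=3); sum(t^3 - t) = 84.
        Var[W] = n(n+1)(2n+1)/24 - sum(t^3-t)/48 = 1710/24 - 84/48 = 69.5.
        z = (W - E[W]) / sqrt(Var[W]) = (16.5 - 22.5) / 8.3367 = -0.7197.
        Two-sided p = 2*Phi(z) = 0.471702.
Step 6: alpha = 0.1. fail to reject H0.

W+ = 16.5, W- = 28.5, W = min = 16.5, p = 0.471702, fail to reject H0.


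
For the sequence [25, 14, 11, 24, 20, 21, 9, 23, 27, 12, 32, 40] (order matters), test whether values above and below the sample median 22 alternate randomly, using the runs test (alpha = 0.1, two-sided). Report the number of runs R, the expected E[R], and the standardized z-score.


Step 1: Compute median = 22; label A = above, B = below.
Labels in order: ABBABBBAABAA  (n_A = 6, n_B = 6)
Step 2: Count runs R = 7.
Step 3: Under H0 (random ordering), E[R] = 2*n_A*n_B/(n_A+n_B) + 1 = 2*6*6/12 + 1 = 7.0000.
        Var[R] = 2*n_A*n_B*(2*n_A*n_B - n_A - n_B) / ((n_A+n_B)^2 * (n_A+n_B-1)) = 4320/1584 = 2.7273.
        SD[R] = 1.6514.
Step 4: R = E[R], so z = 0 with no continuity correction.
Step 5: Two-sided p-value via normal approximation = 2*(1 - Phi(|z|)) = 1.000000.
Step 6: alpha = 0.1. fail to reject H0.

R = 7, z = 0.0000, p = 1.000000, fail to reject H0.


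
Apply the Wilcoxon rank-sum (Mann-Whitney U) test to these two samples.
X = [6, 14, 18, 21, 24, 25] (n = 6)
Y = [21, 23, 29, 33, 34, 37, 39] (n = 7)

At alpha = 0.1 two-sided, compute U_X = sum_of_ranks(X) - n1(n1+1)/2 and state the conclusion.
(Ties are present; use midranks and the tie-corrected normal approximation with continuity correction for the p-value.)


Step 1: Combine and sort all 13 observations; assign midranks.
sorted (value, group): (6,X), (14,X), (18,X), (21,X), (21,Y), (23,Y), (24,X), (25,X), (29,Y), (33,Y), (34,Y), (37,Y), (39,Y)
ranks: 6->1, 14->2, 18->3, 21->4.5, 21->4.5, 23->6, 24->7, 25->8, 29->9, 33->10, 34->11, 37->12, 39->13
Step 2: Rank sum for X: R1 = 1 + 2 + 3 + 4.5 + 7 + 8 = 25.5.
Step 3: U_X = R1 - n1(n1+1)/2 = 25.5 - 6*7/2 = 25.5 - 21 = 4.5.
       U_Y = n1*n2 - U_X = 42 - 4.5 = 37.5.
Step 4: Ties are present, so use the tie-corrected normal approximation (with continuity correction) for the p-value.
Step 5: p-value = 0.022087; compare to alpha = 0.1. reject H0.

U_X = 4.5, p = 0.022087, reject H0 at alpha = 0.1.


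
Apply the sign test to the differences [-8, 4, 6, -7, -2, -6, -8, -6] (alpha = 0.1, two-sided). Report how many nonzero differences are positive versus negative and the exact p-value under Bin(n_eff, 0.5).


Step 1: Discard zero differences. Original n = 8; n_eff = number of nonzero differences = 8.
Nonzero differences (with sign): -8, +4, +6, -7, -2, -6, -8, -6
Step 2: Count signs: positive = 2, negative = 6.
Step 3: Under H0: P(positive) = 0.5, so the number of positives S ~ Bin(8, 0.5).
Step 4: Two-sided exact p-value = sum of Bin(8,0.5) probabilities at or below the observed probability = 0.289062.
Step 5: alpha = 0.1. fail to reject H0.

n_eff = 8, pos = 2, neg = 6, p = 0.289062, fail to reject H0.


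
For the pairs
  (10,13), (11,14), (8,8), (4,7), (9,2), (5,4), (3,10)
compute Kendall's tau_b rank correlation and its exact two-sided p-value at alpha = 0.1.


Step 1: Enumerate the 21 unordered pairs (i,j) with i<j and classify each by sign(x_j-x_i) * sign(y_j-y_i).
  (1,2):dx=+1,dy=+1->C; (1,3):dx=-2,dy=-5->C; (1,4):dx=-6,dy=-6->C; (1,5):dx=-1,dy=-11->C
  (1,6):dx=-5,dy=-9->C; (1,7):dx=-7,dy=-3->C; (2,3):dx=-3,dy=-6->C; (2,4):dx=-7,dy=-7->C
  (2,5):dx=-2,dy=-12->C; (2,6):dx=-6,dy=-10->C; (2,7):dx=-8,dy=-4->C; (3,4):dx=-4,dy=-1->C
  (3,5):dx=+1,dy=-6->D; (3,6):dx=-3,dy=-4->C; (3,7):dx=-5,dy=+2->D; (4,5):dx=+5,dy=-5->D
  (4,6):dx=+1,dy=-3->D; (4,7):dx=-1,dy=+3->D; (5,6):dx=-4,dy=+2->D; (5,7):dx=-6,dy=+8->D
  (6,7):dx=-2,dy=+6->D
Step 2: C = 13, D = 8, total pairs = 21.
Step 3: tau = (C - D)/(n(n-1)/2) = (13 - 8)/21 = 0.238095.
Step 4: Exact two-sided p-value (enumerate n! = 5040 permutations of y under H0): p = 0.561905.
Step 5: alpha = 0.1. fail to reject H0.

tau_b = 0.2381 (C=13, D=8), p = 0.561905, fail to reject H0.


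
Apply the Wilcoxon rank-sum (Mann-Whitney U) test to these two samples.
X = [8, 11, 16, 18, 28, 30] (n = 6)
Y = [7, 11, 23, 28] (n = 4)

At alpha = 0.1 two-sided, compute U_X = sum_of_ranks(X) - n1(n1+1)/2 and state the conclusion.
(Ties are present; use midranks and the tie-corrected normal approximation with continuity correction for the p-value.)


Step 1: Combine and sort all 10 observations; assign midranks.
sorted (value, group): (7,Y), (8,X), (11,X), (11,Y), (16,X), (18,X), (23,Y), (28,X), (28,Y), (30,X)
ranks: 7->1, 8->2, 11->3.5, 11->3.5, 16->5, 18->6, 23->7, 28->8.5, 28->8.5, 30->10
Step 2: Rank sum for X: R1 = 2 + 3.5 + 5 + 6 + 8.5 + 10 = 35.
Step 3: U_X = R1 - n1(n1+1)/2 = 35 - 6*7/2 = 35 - 21 = 14.
       U_Y = n1*n2 - U_X = 24 - 14 = 10.
Step 4: Ties are present, so use the tie-corrected normal approximation (with continuity correction) for the p-value.
Step 5: p-value = 0.747637; compare to alpha = 0.1. fail to reject H0.

U_X = 14, p = 0.747637, fail to reject H0 at alpha = 0.1.


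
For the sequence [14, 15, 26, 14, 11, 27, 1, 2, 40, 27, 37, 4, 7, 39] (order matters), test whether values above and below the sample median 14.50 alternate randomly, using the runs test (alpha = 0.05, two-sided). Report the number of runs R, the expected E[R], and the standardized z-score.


Step 1: Compute median = 14.50; label A = above, B = below.
Labels in order: BAABBABBAAABBA  (n_A = 7, n_B = 7)
Step 2: Count runs R = 8.
Step 3: Under H0 (random ordering), E[R] = 2*n_A*n_B/(n_A+n_B) + 1 = 2*7*7/14 + 1 = 8.0000.
        Var[R] = 2*n_A*n_B*(2*n_A*n_B - n_A - n_B) / ((n_A+n_B)^2 * (n_A+n_B-1)) = 8232/2548 = 3.2308.
        SD[R] = 1.7974.
Step 4: R = E[R], so z = 0 with no continuity correction.
Step 5: Two-sided p-value via normal approximation = 2*(1 - Phi(|z|)) = 1.000000.
Step 6: alpha = 0.05. fail to reject H0.

R = 8, z = 0.0000, p = 1.000000, fail to reject H0.


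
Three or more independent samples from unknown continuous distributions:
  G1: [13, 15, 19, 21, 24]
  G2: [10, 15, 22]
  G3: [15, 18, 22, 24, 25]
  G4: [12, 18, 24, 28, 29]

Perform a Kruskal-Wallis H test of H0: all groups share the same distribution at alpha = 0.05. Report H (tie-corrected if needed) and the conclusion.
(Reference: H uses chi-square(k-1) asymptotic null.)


Step 1: Combine all N = 18 observations and assign midranks.
sorted (value, group, rank): (10,G2,1), (12,G4,2), (13,G1,3), (15,G1,5), (15,G2,5), (15,G3,5), (18,G3,7.5), (18,G4,7.5), (19,G1,9), (21,G1,10), (22,G2,11.5), (22,G3,11.5), (24,G1,14), (24,G3,14), (24,G4,14), (25,G3,16), (28,G4,17), (29,G4,18)
Step 2: Sum ranks within each group.
R_1 = 41 (n_1 = 5)
R_2 = 17.5 (n_2 = 3)
R_3 = 54 (n_3 = 5)
R_4 = 58.5 (n_4 = 5)
Step 3: H = 12/(N(N+1)) * sum(R_i^2/n_i) - 3(N+1)
     = 12/(18*19) * (41^2/5 + 17.5^2/3 + 54^2/5 + 58.5^2/5) - 3*19
     = 0.035088 * 1705.93 - 57
     = 2.857310.
Step 4: Ties present; correction factor C = 1 - 60/(18^3 - 18) = 0.989680. Corrected H = 2.857310 / 0.989680 = 2.887105.
Step 5: Under H0, H ~ chi^2(3); p-value = 0.409361.
Step 6: alpha = 0.05. fail to reject H0.

H = 2.8871, df = 3, p = 0.409361, fail to reject H0.


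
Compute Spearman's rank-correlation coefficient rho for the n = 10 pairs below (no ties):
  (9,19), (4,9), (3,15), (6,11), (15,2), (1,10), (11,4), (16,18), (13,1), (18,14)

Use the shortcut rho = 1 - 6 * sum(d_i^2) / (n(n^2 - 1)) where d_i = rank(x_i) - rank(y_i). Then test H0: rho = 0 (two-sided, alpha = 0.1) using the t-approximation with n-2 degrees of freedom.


Step 1: Rank x and y separately (midranks; no ties here).
rank(x): 9->5, 4->3, 3->2, 6->4, 15->8, 1->1, 11->6, 16->9, 13->7, 18->10
rank(y): 19->10, 9->4, 15->8, 11->6, 2->2, 10->5, 4->3, 18->9, 1->1, 14->7
Step 2: d_i = R_x(i) - R_y(i); compute d_i^2.
  (5-10)^2=25, (3-4)^2=1, (2-8)^2=36, (4-6)^2=4, (8-2)^2=36, (1-5)^2=16, (6-3)^2=9, (9-9)^2=0, (7-1)^2=36, (10-7)^2=9
sum(d^2) = 172.
Step 3: rho = 1 - 6*172 / (10*(10^2 - 1)) = 1 - 1032/990 = -0.042424.
Step 4: Under H0, t = rho * sqrt((n-2)/(1-rho^2)) = -0.1201 ~ t(8).
Step 5: Two-sided p-value from the t-distribution with 8 df = 0.907364.
Step 6: alpha = 0.1. fail to reject H0.

rho = -0.0424, p = 0.907364, fail to reject H0 at alpha = 0.1.


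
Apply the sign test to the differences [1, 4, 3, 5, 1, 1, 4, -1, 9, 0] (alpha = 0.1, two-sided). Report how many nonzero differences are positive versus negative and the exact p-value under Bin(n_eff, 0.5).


Step 1: Discard zero differences. Original n = 10; n_eff = number of nonzero differences = 9.
Nonzero differences (with sign): +1, +4, +3, +5, +1, +1, +4, -1, +9
Step 2: Count signs: positive = 8, negative = 1.
Step 3: Under H0: P(positive) = 0.5, so the number of positives S ~ Bin(9, 0.5).
Step 4: Two-sided exact p-value = sum of Bin(9,0.5) probabilities at or below the observed probability = 0.039062.
Step 5: alpha = 0.1. reject H0.

n_eff = 9, pos = 8, neg = 1, p = 0.039062, reject H0.


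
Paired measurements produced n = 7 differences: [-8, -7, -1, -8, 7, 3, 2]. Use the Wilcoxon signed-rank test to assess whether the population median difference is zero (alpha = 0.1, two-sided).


Step 1: Drop any zero differences (none here) and take |d_i|.
|d| = [8, 7, 1, 8, 7, 3, 2]
Step 2: Midrank |d_i| (ties get averaged ranks).
ranks: |8|->6.5, |7|->4.5, |1|->1, |8|->6.5, |7|->4.5, |3|->3, |2|->2
Step 3: Attach original signs; sum ranks with positive sign and with negative sign.
W+ = 4.5 + 3 + 2 = 9.5
W- = 6.5 + 4.5 + 1 + 6.5 = 18.5
(Check: W+ + W- = 28 should equal n(n+1)/2 = 28.)
Step 4: Test statistic W = min(W+, W-) = 9.5.
Step 5: Ties in |d|, so use the tie-corrected normal approximation.
        E[W] = n(n+1)/4 = 7*8/4 = 14.
        Tie groups: |d|=7 (t=2), |d|=8 (t=2); sum(t^3 - t) = 12.
        Var[W] = n(n+1)(2n+1)/24 - sum(t^3-t)/48 = 840/24 - 12/48 = 34.75.
        z = (W - E[W]) / sqrt(Var[W]) = (9.5 - 14) / 5.8949 = -0.7634.
        Two-sided p = 2*Phi(z) = 0.445243.
Step 6: alpha = 0.1. fail to reject H0.

W+ = 9.5, W- = 18.5, W = min = 9.5, p = 0.445243, fail to reject H0.


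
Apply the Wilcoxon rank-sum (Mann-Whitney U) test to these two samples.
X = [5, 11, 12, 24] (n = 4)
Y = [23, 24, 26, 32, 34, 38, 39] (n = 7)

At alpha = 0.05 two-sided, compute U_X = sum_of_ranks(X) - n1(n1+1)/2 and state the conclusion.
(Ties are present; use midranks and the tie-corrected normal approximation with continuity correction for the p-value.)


Step 1: Combine and sort all 11 observations; assign midranks.
sorted (value, group): (5,X), (11,X), (12,X), (23,Y), (24,X), (24,Y), (26,Y), (32,Y), (34,Y), (38,Y), (39,Y)
ranks: 5->1, 11->2, 12->3, 23->4, 24->5.5, 24->5.5, 26->7, 32->8, 34->9, 38->10, 39->11
Step 2: Rank sum for X: R1 = 1 + 2 + 3 + 5.5 = 11.5.
Step 3: U_X = R1 - n1(n1+1)/2 = 11.5 - 4*5/2 = 11.5 - 10 = 1.5.
       U_Y = n1*n2 - U_X = 28 - 1.5 = 26.5.
Step 4: Ties are present, so use the tie-corrected normal approximation (with continuity correction) for the p-value.
Step 5: p-value = 0.023029; compare to alpha = 0.05. reject H0.

U_X = 1.5, p = 0.023029, reject H0 at alpha = 0.05.


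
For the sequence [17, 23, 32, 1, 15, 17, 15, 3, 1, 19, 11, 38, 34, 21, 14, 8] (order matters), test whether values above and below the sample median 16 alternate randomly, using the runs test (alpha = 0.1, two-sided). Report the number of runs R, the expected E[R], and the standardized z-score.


Step 1: Compute median = 16; label A = above, B = below.
Labels in order: AAABBABBBABAAABB  (n_A = 8, n_B = 8)
Step 2: Count runs R = 8.
Step 3: Under H0 (random ordering), E[R] = 2*n_A*n_B/(n_A+n_B) + 1 = 2*8*8/16 + 1 = 9.0000.
        Var[R] = 2*n_A*n_B*(2*n_A*n_B - n_A - n_B) / ((n_A+n_B)^2 * (n_A+n_B-1)) = 14336/3840 = 3.7333.
        SD[R] = 1.9322.
Step 4: Continuity-corrected z = (R + 0.5 - E[R]) / SD[R] = (8 + 0.5 - 9.0000) / 1.9322 = -0.2588.
Step 5: Two-sided p-value via normal approximation = 2*(1 - Phi(|z|)) = 0.795809.
Step 6: alpha = 0.1. fail to reject H0.

R = 8, z = -0.2588, p = 0.795809, fail to reject H0.


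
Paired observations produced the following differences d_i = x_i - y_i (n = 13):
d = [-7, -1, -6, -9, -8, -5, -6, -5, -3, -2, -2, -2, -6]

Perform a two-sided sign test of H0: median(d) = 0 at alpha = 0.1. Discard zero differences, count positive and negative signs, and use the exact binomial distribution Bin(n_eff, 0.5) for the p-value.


Step 1: Discard zero differences. Original n = 13; n_eff = number of nonzero differences = 13.
Nonzero differences (with sign): -7, -1, -6, -9, -8, -5, -6, -5, -3, -2, -2, -2, -6
Step 2: Count signs: positive = 0, negative = 13.
Step 3: Under H0: P(positive) = 0.5, so the number of positives S ~ Bin(13, 0.5).
Step 4: Two-sided exact p-value = sum of Bin(13,0.5) probabilities at or below the observed probability = 0.000244.
Step 5: alpha = 0.1. reject H0.

n_eff = 13, pos = 0, neg = 13, p = 0.000244, reject H0.


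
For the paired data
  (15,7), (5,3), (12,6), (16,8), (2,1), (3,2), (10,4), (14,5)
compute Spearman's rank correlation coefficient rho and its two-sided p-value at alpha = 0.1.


Step 1: Rank x and y separately (midranks; no ties here).
rank(x): 15->7, 5->3, 12->5, 16->8, 2->1, 3->2, 10->4, 14->6
rank(y): 7->7, 3->3, 6->6, 8->8, 1->1, 2->2, 4->4, 5->5
Step 2: d_i = R_x(i) - R_y(i); compute d_i^2.
  (7-7)^2=0, (3-3)^2=0, (5-6)^2=1, (8-8)^2=0, (1-1)^2=0, (2-2)^2=0, (4-4)^2=0, (6-5)^2=1
sum(d^2) = 2.
Step 3: rho = 1 - 6*2 / (8*(8^2 - 1)) = 1 - 12/504 = 0.976190.
Step 4: Under H0, t = rho * sqrt((n-2)/(1-rho^2)) = 11.0235 ~ t(6).
Step 5: Two-sided p-value from the t-distribution with 6 df = 0.000033.
Step 6: alpha = 0.1. reject H0.

rho = 0.9762, p = 0.000033, reject H0 at alpha = 0.1.


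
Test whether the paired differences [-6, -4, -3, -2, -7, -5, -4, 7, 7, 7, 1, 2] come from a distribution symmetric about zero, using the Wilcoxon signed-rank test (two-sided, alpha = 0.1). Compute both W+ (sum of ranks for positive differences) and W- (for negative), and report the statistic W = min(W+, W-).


Step 1: Drop any zero differences (none here) and take |d_i|.
|d| = [6, 4, 3, 2, 7, 5, 4, 7, 7, 7, 1, 2]
Step 2: Midrank |d_i| (ties get averaged ranks).
ranks: |6|->8, |4|->5.5, |3|->4, |2|->2.5, |7|->10.5, |5|->7, |4|->5.5, |7|->10.5, |7|->10.5, |7|->10.5, |1|->1, |2|->2.5
Step 3: Attach original signs; sum ranks with positive sign and with negative sign.
W+ = 10.5 + 10.5 + 10.5 + 1 + 2.5 = 35
W- = 8 + 5.5 + 4 + 2.5 + 10.5 + 7 + 5.5 = 43
(Check: W+ + W- = 78 should equal n(n+1)/2 = 78.)
Step 4: Test statistic W = min(W+, W-) = 35.
Step 5: Ties in |d|, so use the tie-corrected normal approximation.
        E[W] = n(n+1)/4 = 12*13/4 = 39.
        Tie groups: |d|=2 (t=2), |d|=4 (t=2), |d|=7 (t=4); sum(t^3 - t) = 72.
        Var[W] = n(n+1)(2n+1)/24 - sum(t^3-t)/48 = 3900/24 - 72/48 = 161.
        z = (W - E[W]) / sqrt(Var[W]) = (35 - 39) / 12.6886 = -0.3152.
        Two-sided p = 2*Phi(z) = 0.752576.
Step 6: alpha = 0.1. fail to reject H0.

W+ = 35, W- = 43, W = min = 35, p = 0.752576, fail to reject H0.


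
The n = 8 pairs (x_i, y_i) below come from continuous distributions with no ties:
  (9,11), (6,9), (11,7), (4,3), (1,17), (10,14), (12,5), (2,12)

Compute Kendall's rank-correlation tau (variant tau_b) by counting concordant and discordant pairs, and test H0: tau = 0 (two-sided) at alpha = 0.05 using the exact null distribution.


Step 1: Enumerate the 28 unordered pairs (i,j) with i<j and classify each by sign(x_j-x_i) * sign(y_j-y_i).
  (1,2):dx=-3,dy=-2->C; (1,3):dx=+2,dy=-4->D; (1,4):dx=-5,dy=-8->C; (1,5):dx=-8,dy=+6->D
  (1,6):dx=+1,dy=+3->C; (1,7):dx=+3,dy=-6->D; (1,8):dx=-7,dy=+1->D; (2,3):dx=+5,dy=-2->D
  (2,4):dx=-2,dy=-6->C; (2,5):dx=-5,dy=+8->D; (2,6):dx=+4,dy=+5->C; (2,7):dx=+6,dy=-4->D
  (2,8):dx=-4,dy=+3->D; (3,4):dx=-7,dy=-4->C; (3,5):dx=-10,dy=+10->D; (3,6):dx=-1,dy=+7->D
  (3,7):dx=+1,dy=-2->D; (3,8):dx=-9,dy=+5->D; (4,5):dx=-3,dy=+14->D; (4,6):dx=+6,dy=+11->C
  (4,7):dx=+8,dy=+2->C; (4,8):dx=-2,dy=+9->D; (5,6):dx=+9,dy=-3->D; (5,7):dx=+11,dy=-12->D
  (5,8):dx=+1,dy=-5->D; (6,7):dx=+2,dy=-9->D; (6,8):dx=-8,dy=-2->C; (7,8):dx=-10,dy=+7->D
Step 2: C = 9, D = 19, total pairs = 28.
Step 3: tau = (C - D)/(n(n-1)/2) = (9 - 19)/28 = -0.357143.
Step 4: Exact two-sided p-value (enumerate n! = 40320 permutations of y under H0): p = 0.275099.
Step 5: alpha = 0.05. fail to reject H0.

tau_b = -0.3571 (C=9, D=19), p = 0.275099, fail to reject H0.


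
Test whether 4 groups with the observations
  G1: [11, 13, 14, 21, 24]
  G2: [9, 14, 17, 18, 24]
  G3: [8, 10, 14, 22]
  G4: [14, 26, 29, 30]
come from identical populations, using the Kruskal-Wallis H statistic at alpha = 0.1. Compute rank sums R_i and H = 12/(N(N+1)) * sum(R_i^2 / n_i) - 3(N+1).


Step 1: Combine all N = 18 observations and assign midranks.
sorted (value, group, rank): (8,G3,1), (9,G2,2), (10,G3,3), (11,G1,4), (13,G1,5), (14,G1,7.5), (14,G2,7.5), (14,G3,7.5), (14,G4,7.5), (17,G2,10), (18,G2,11), (21,G1,12), (22,G3,13), (24,G1,14.5), (24,G2,14.5), (26,G4,16), (29,G4,17), (30,G4,18)
Step 2: Sum ranks within each group.
R_1 = 43 (n_1 = 5)
R_2 = 45 (n_2 = 5)
R_3 = 24.5 (n_3 = 4)
R_4 = 58.5 (n_4 = 4)
Step 3: H = 12/(N(N+1)) * sum(R_i^2/n_i) - 3(N+1)
     = 12/(18*19) * (43^2/5 + 45^2/5 + 24.5^2/4 + 58.5^2/4) - 3*19
     = 0.035088 * 1780.42 - 57
     = 5.471053.
Step 4: Ties present; correction factor C = 1 - 66/(18^3 - 18) = 0.988648. Corrected H = 5.471053 / 0.988648 = 5.533873.
Step 5: Under H0, H ~ chi^2(3); p-value = 0.136627.
Step 6: alpha = 0.1. fail to reject H0.

H = 5.5339, df = 3, p = 0.136627, fail to reject H0.


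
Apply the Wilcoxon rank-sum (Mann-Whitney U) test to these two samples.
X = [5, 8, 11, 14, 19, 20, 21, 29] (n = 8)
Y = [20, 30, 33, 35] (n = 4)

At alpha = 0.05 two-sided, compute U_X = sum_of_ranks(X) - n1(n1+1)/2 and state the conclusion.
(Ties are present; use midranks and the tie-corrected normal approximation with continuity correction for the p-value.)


Step 1: Combine and sort all 12 observations; assign midranks.
sorted (value, group): (5,X), (8,X), (11,X), (14,X), (19,X), (20,X), (20,Y), (21,X), (29,X), (30,Y), (33,Y), (35,Y)
ranks: 5->1, 8->2, 11->3, 14->4, 19->5, 20->6.5, 20->6.5, 21->8, 29->9, 30->10, 33->11, 35->12
Step 2: Rank sum for X: R1 = 1 + 2 + 3 + 4 + 5 + 6.5 + 8 + 9 = 38.5.
Step 3: U_X = R1 - n1(n1+1)/2 = 38.5 - 8*9/2 = 38.5 - 36 = 2.5.
       U_Y = n1*n2 - U_X = 32 - 2.5 = 29.5.
Step 4: Ties are present, so use the tie-corrected normal approximation (with continuity correction) for the p-value.
Step 5: p-value = 0.026980; compare to alpha = 0.05. reject H0.

U_X = 2.5, p = 0.026980, reject H0 at alpha = 0.05.


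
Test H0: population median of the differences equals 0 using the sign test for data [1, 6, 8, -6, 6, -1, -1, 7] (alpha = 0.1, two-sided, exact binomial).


Step 1: Discard zero differences. Original n = 8; n_eff = number of nonzero differences = 8.
Nonzero differences (with sign): +1, +6, +8, -6, +6, -1, -1, +7
Step 2: Count signs: positive = 5, negative = 3.
Step 3: Under H0: P(positive) = 0.5, so the number of positives S ~ Bin(8, 0.5).
Step 4: Two-sided exact p-value = sum of Bin(8,0.5) probabilities at or below the observed probability = 0.726562.
Step 5: alpha = 0.1. fail to reject H0.

n_eff = 8, pos = 5, neg = 3, p = 0.726562, fail to reject H0.


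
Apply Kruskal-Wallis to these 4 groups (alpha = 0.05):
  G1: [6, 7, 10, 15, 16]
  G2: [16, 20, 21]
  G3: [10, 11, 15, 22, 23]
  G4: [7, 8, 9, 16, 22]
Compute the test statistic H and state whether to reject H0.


Step 1: Combine all N = 18 observations and assign midranks.
sorted (value, group, rank): (6,G1,1), (7,G1,2.5), (7,G4,2.5), (8,G4,4), (9,G4,5), (10,G1,6.5), (10,G3,6.5), (11,G3,8), (15,G1,9.5), (15,G3,9.5), (16,G1,12), (16,G2,12), (16,G4,12), (20,G2,14), (21,G2,15), (22,G3,16.5), (22,G4,16.5), (23,G3,18)
Step 2: Sum ranks within each group.
R_1 = 31.5 (n_1 = 5)
R_2 = 41 (n_2 = 3)
R_3 = 58.5 (n_3 = 5)
R_4 = 40 (n_4 = 5)
Step 3: H = 12/(N(N+1)) * sum(R_i^2/n_i) - 3(N+1)
     = 12/(18*19) * (31.5^2/5 + 41^2/3 + 58.5^2/5 + 40^2/5) - 3*19
     = 0.035088 * 1763.23 - 57
     = 4.867836.
Step 4: Ties present; correction factor C = 1 - 48/(18^3 - 18) = 0.991744. Corrected H = 4.867836 / 0.991744 = 4.908359.
Step 5: Under H0, H ~ chi^2(3); p-value = 0.178632.
Step 6: alpha = 0.05. fail to reject H0.

H = 4.9084, df = 3, p = 0.178632, fail to reject H0.


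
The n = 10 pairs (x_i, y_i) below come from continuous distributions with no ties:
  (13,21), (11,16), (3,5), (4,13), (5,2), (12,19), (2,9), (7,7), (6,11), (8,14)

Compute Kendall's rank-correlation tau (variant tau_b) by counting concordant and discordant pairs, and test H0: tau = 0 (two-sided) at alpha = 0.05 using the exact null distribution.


Step 1: Enumerate the 45 unordered pairs (i,j) with i<j and classify each by sign(x_j-x_i) * sign(y_j-y_i).
  (1,2):dx=-2,dy=-5->C; (1,3):dx=-10,dy=-16->C; (1,4):dx=-9,dy=-8->C; (1,5):dx=-8,dy=-19->C
  (1,6):dx=-1,dy=-2->C; (1,7):dx=-11,dy=-12->C; (1,8):dx=-6,dy=-14->C; (1,9):dx=-7,dy=-10->C
  (1,10):dx=-5,dy=-7->C; (2,3):dx=-8,dy=-11->C; (2,4):dx=-7,dy=-3->C; (2,5):dx=-6,dy=-14->C
  (2,6):dx=+1,dy=+3->C; (2,7):dx=-9,dy=-7->C; (2,8):dx=-4,dy=-9->C; (2,9):dx=-5,dy=-5->C
  (2,10):dx=-3,dy=-2->C; (3,4):dx=+1,dy=+8->C; (3,5):dx=+2,dy=-3->D; (3,6):dx=+9,dy=+14->C
  (3,7):dx=-1,dy=+4->D; (3,8):dx=+4,dy=+2->C; (3,9):dx=+3,dy=+6->C; (3,10):dx=+5,dy=+9->C
  (4,5):dx=+1,dy=-11->D; (4,6):dx=+8,dy=+6->C; (4,7):dx=-2,dy=-4->C; (4,8):dx=+3,dy=-6->D
  (4,9):dx=+2,dy=-2->D; (4,10):dx=+4,dy=+1->C; (5,6):dx=+7,dy=+17->C; (5,7):dx=-3,dy=+7->D
  (5,8):dx=+2,dy=+5->C; (5,9):dx=+1,dy=+9->C; (5,10):dx=+3,dy=+12->C; (6,7):dx=-10,dy=-10->C
  (6,8):dx=-5,dy=-12->C; (6,9):dx=-6,dy=-8->C; (6,10):dx=-4,dy=-5->C; (7,8):dx=+5,dy=-2->D
  (7,9):dx=+4,dy=+2->C; (7,10):dx=+6,dy=+5->C; (8,9):dx=-1,dy=+4->D; (8,10):dx=+1,dy=+7->C
  (9,10):dx=+2,dy=+3->C
Step 2: C = 37, D = 8, total pairs = 45.
Step 3: tau = (C - D)/(n(n-1)/2) = (37 - 8)/45 = 0.644444.
Step 4: Exact two-sided p-value (enumerate n! = 3628800 permutations of y under H0): p = 0.009148.
Step 5: alpha = 0.05. reject H0.

tau_b = 0.6444 (C=37, D=8), p = 0.009148, reject H0.
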